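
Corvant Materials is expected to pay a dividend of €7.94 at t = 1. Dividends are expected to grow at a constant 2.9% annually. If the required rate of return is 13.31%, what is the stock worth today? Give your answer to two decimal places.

€76.27

Gordon growth model: P₀ = D₁/(r − g), with D₁ = 7.94 given directly.
P₀ = 7.9400 / (0.1331 − 0.029) = 7.9400 / 0.1041 = 76.2728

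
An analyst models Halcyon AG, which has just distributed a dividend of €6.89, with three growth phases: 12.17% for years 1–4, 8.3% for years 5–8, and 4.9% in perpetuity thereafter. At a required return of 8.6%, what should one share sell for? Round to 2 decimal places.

Three-stage DDM. Project D₁…D_8; terminal Gordon value at t=8 with g = 0.049; discount at r = 0.086.
D_1 = 7.7285
D_2 = 8.6691
D_3 = 9.7241
D_4 = 10.9075
D_5 = 11.8128
D_6 = 12.7933
D_7 = 13.8552
D_8 = 15.0051
TV_8 = 15.7404/(0.086−0.049) = 425.4159
P₀ = Σ Dₜ/(1+r)ᵗ + TV_8/(1+r)^8 = 280.9258

€280.93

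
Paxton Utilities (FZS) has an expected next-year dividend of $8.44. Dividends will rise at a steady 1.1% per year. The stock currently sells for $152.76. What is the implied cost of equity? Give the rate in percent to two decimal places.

Rearranging the constant-growth DDM: r = D₁/P₀ + g.
r = 8.4400 / 152.76 + 0.011 = 0.05525 + 0.011 = 0.06625

6.63%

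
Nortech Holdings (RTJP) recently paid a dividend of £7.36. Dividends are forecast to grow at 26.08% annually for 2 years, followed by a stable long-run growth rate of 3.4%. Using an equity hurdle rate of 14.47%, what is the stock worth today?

Two-stage DDM. Project D₁…D_2 at 0.2608, terminal growth 0.034, discount at r = 0.1447.
D_1 = 9.2795
D_2 = 11.6996
Terminal value at t=2: TV = D_3/(r−g) = 12.0974/(0.1447−0.034) = 109.2806
P₀ = 9.2795/(1+0.1447)^1 + 11.6996/(1+0.1447)^2 + 109.2806/(1+0.1447)^2 = 100.4339

£100.43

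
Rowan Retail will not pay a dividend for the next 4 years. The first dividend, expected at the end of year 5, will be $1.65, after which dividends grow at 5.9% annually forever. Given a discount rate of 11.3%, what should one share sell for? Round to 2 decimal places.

$19.91

Deferred-dividend DDM. At t=4 the remaining stream is a growing perpetuity with first payment D_5 = 1.65.
V_4 = D_5/(r−g) = 1.65/(0.113−0.059) = 30.5556
P₀ = V_4/(1+r)^4 = 30.5556/(1+0.113)^4 = 19.9118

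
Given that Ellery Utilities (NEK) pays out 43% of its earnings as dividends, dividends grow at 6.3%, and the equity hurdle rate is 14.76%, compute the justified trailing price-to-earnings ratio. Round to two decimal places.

5.40

Justified trailing P/E = b(1+g)/(r−g) = 0.43×(1+0.063)/(0.1476−0.063) = 5.4030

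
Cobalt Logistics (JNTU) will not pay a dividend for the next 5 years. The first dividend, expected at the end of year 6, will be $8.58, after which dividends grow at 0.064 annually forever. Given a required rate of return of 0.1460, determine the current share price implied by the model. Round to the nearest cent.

Deferred-dividend DDM. At t=5 the remaining stream is a growing perpetuity with first payment D_6 = 8.58.
V_5 = D_6/(r−g) = 8.58/(0.146−0.064) = 104.6341
P₀ = V_5/(1+r)^5 = 104.6341/(1+0.146)^5 = 52.9359

$52.94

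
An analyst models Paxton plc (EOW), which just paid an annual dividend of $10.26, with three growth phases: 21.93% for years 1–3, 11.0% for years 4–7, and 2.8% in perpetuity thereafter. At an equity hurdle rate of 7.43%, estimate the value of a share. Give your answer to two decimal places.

Three-stage DDM. Project D₁…D_7; terminal Gordon value at t=7 with g = 0.028; discount at r = 0.0743.
D_1 = 12.5100
D_2 = 15.2535
D_3 = 18.5985
D_4 = 20.6444
D_5 = 22.9153
D_6 = 25.4360
D_7 = 28.2339
TV_7 = 29.0245/(0.0743−0.028) = 626.8781
P₀ = Σ Dₜ/(1+r)ᵗ + TV_7/(1+r)^7 = 484.5971

$484.60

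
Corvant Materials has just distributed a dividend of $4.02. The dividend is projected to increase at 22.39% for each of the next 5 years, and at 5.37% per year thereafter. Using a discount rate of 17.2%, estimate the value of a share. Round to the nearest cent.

$67.40

Two-stage DDM. Project D₁…D_5 at 0.2239, terminal growth 0.0537, discount at r = 0.172.
D_1 = 4.9201
D_2 = 6.0217
D_3 = 7.3699
D_4 = 9.0201
D_5 = 11.0397
Terminal value at t=5: TV = D_6/(r−g) = 11.6325/(0.172−0.0537) = 98.3304
P₀ = 4.9201/(1+0.172)^1 + 6.0217/(1+0.172)^2 + 7.3699/(1+0.172)^3 + 9.0201/(1+0.172)^4 + 11.0397/(1+0.172)^5 + 98.3304/(1+0.172)^5 = 67.4015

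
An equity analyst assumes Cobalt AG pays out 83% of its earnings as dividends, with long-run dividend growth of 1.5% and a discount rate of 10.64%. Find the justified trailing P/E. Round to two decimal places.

9.22

Justified trailing P/E = b(1+g)/(r−g) = 0.83×(1+0.015)/(0.1064−0.015) = 9.2172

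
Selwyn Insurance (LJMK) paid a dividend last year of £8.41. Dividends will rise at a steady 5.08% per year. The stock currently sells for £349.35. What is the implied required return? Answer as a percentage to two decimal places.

7.61%

Rearranging the constant-growth DDM: r = D₁/P₀ + g.
D₁ = 8.41 × (1 + 0.0508) = 8.8372.
r = 8.8372 / 349.35 + 0.0508 = 0.02530 + 0.0508 = 0.07610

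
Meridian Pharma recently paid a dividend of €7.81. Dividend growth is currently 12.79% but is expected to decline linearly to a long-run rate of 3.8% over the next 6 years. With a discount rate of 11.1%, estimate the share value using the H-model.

H-model: P₀ = D₀[(1+g_L) + H(g_S−g_L)]/(r−g_L), with H = 6/2 = 3.
P₀ = 7.81 × [(1+0.038) + 3×(0.1279−0.038)] / (0.111−0.038)
   = 7.81 × 1.3077 / 0.073 = 139.9060

€139.91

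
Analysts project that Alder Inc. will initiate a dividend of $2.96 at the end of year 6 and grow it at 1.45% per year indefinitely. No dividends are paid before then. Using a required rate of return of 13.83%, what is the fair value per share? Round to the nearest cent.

$12.51

Deferred-dividend DDM. At t=5 the remaining stream is a growing perpetuity with first payment D_6 = 2.96.
V_5 = D_6/(r−g) = 2.96/(0.1383−0.0145) = 23.9095
P₀ = V_5/(1+r)^5 = 23.9095/(1+0.1383)^5 = 12.5109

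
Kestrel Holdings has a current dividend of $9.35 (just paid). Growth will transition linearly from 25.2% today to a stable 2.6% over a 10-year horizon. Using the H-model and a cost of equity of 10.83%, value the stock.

H-model: P₀ = D₀[(1+g_L) + H(g_S−g_L)]/(r−g_L), with H = 10/2 = 5.
P₀ = 9.35 × [(1+0.026) + 5×(0.252−0.026)] / (0.1083−0.026)
   = 9.35 × 2.1560 / 0.0823 = 244.9405

$244.94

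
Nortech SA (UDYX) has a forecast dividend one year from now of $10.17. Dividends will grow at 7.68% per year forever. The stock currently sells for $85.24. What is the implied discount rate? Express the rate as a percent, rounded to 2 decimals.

19.61%

Rearranging the constant-growth DDM: r = D₁/P₀ + g.
r = 10.1700 / 85.24 + 0.0768 = 0.11931 + 0.0768 = 0.19611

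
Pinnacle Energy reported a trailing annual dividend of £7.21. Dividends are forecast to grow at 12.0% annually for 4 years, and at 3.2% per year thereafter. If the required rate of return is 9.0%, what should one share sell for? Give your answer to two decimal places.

Two-stage DDM. Project D₁…D_4 at 0.12, terminal growth 0.032, discount at r = 0.09.
D_1 = 8.0752
D_2 = 9.0442
D_3 = 10.1295
D_4 = 11.3451
Terminal value at t=4: TV = D_5/(r−g) = 11.7081/(0.09−0.032) = 201.8641
P₀ = 8.0752/(1+0.09)^1 + 9.0442/(1+0.09)^2 + 10.1295/(1+0.09)^3 + 11.3451/(1+0.09)^4 + 201.8641/(1+0.09)^4 = 173.8854

£173.89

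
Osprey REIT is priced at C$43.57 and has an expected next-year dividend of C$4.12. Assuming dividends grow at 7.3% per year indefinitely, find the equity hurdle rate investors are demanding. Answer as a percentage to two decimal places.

16.76%

Rearranging the constant-growth DDM: r = D₁/P₀ + g.
r = 4.1200 / 43.57 + 0.073 = 0.09456 + 0.073 = 0.16756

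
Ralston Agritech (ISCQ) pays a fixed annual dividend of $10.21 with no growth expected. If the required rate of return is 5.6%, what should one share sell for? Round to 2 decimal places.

$182.32

Zero-growth DDM (perpetuity): P₀ = D/r = 10.21 / 0.056 = 182.3214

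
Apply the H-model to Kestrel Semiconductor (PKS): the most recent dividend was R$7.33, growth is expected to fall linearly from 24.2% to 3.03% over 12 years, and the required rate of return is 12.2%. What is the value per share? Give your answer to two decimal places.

R$183.89

H-model: P₀ = D₀[(1+g_L) + H(g_S−g_L)]/(r−g_L), with H = 12/2 = 6.
P₀ = 7.33 × [(1+0.0303) + 6×(0.242−0.0303)] / (0.122−0.0303)
   = 7.33 × 2.3005 / 0.0917 = 183.8895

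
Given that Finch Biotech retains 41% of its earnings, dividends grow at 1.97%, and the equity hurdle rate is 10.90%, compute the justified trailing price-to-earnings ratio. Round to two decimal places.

Payout ratio b = 1 − 0.41 = 0.59.
Justified trailing P/E = b(1+g)/(r−g) = 0.59×(1+0.0197)/(0.109−0.0197) = 6.7371

6.74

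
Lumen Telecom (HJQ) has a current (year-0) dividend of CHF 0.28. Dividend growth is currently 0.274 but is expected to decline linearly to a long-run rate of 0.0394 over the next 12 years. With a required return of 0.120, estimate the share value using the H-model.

CHF 8.50

H-model: P₀ = D₀[(1+g_L) + H(g_S−g_L)]/(r−g_L), with H = 12/2 = 6.
P₀ = 0.28 × [(1+0.0394) + 6×(0.274−0.0394)] / (0.12−0.0394)
   = 0.28 × 2.4470 / 0.0806 = 8.5007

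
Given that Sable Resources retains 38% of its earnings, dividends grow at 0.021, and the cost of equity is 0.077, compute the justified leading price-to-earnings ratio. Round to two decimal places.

11.07

Payout ratio b = 1 − 0.38 = 0.62.
Justified leading P/E = b/(r−g) = 0.62/(0.077−0.021) = 11.0714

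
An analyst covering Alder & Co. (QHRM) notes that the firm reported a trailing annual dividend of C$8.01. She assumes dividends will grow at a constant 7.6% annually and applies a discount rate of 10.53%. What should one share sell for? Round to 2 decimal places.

C$294.16

Gordon growth model: P₀ = D₁/(r − g). D₁ = 8.01 × (1 + 0.076) = 8.6188.
P₀ = 8.6188 / (0.1053 − 0.076) = 8.6188 / 0.0293 = 294.1556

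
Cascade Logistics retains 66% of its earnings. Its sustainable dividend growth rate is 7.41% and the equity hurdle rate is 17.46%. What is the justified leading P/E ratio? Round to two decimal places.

3.38

Payout ratio b = 1 − 0.66 = 0.34.
Justified leading P/E = b/(r−g) = 0.34/(0.1746−0.0741) = 3.3831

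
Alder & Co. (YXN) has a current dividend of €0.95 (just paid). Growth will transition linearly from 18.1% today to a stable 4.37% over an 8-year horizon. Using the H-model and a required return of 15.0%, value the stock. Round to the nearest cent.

H-model: P₀ = D₀[(1+g_L) + H(g_S−g_L)]/(r−g_L), with H = 8/2 = 4.
P₀ = 0.95 × [(1+0.0437) + 4×(0.181−0.0437)] / (0.15−0.0437)
   = 0.95 × 1.5929 / 0.1063 = 14.2357

€14.24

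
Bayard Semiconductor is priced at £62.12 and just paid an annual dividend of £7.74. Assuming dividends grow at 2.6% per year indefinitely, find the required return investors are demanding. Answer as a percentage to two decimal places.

Rearranging the constant-growth DDM: r = D₁/P₀ + g.
D₁ = 7.74 × (1 + 0.026) = 7.9412.
r = 7.9412 / 62.12 + 0.026 = 0.12784 + 0.026 = 0.15384

15.38%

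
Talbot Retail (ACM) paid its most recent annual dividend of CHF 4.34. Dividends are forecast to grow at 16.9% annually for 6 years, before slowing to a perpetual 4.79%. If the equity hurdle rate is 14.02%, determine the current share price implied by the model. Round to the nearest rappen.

Two-stage DDM. Project D₁…D_6 at 0.169, terminal growth 0.0479, discount at r = 0.1402.
D_1 = 5.0735
D_2 = 5.9309
D_3 = 6.9332
D_4 = 8.1049
D_5 = 9.4746
D_6 = 11.0758
Terminal value at t=6: TV = D_7/(r−g) = 11.6064/(0.1402−0.0479) = 125.7462
P₀ = 5.0735/(1+0.1402)^1 + 5.9309/(1+0.1402)^2 + 6.9332/(1+0.1402)^3 + 8.1049/(1+0.1402)^4 + 9.4746/(1+0.1402)^5 + 11.0758/(1+0.1402)^6 + 125.7462/(1+0.1402)^6 = 85.6695

CHF 85.67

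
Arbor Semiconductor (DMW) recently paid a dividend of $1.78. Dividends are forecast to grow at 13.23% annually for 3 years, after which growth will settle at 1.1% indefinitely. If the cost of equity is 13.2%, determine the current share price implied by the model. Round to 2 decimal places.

$20.23

Two-stage DDM. Project D₁…D_3 at 0.1323, terminal growth 0.011, discount at r = 0.132.
D_1 = 2.0155
D_2 = 2.2821
D_3 = 2.5841
Terminal value at t=3: TV = D_4/(r−g) = 2.6125/(0.132−0.011) = 21.5909
P₀ = 2.0155/(1+0.132)^1 + 2.2821/(1+0.132)^2 + 2.5841/(1+0.132)^3 + 21.5909/(1+0.132)^3 = 20.2272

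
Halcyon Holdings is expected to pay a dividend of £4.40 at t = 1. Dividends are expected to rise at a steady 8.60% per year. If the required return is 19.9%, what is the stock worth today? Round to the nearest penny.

Gordon growth model: P₀ = D₁/(r − g), with D₁ = 4.40 given directly.
P₀ = 4.4000 / (0.199 − 0.086) = 4.4000 / 0.113 = 38.9381

£38.94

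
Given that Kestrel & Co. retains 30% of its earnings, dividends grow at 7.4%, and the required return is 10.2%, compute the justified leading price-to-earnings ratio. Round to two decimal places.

Payout ratio b = 1 − 0.30 = 0.70.
Justified leading P/E = b/(r−g) = 0.70/(0.102−0.074) = 25.0000

25.00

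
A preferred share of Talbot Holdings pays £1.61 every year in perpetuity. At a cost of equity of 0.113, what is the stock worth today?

£14.25

Zero-growth DDM (perpetuity): P₀ = D/r = 1.61 / 0.113 = 14.2478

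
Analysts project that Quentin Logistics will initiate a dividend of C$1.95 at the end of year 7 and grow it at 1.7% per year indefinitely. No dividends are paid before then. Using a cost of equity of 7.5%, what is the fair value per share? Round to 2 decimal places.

Deferred-dividend DDM. At t=6 the remaining stream is a growing perpetuity with first payment D_7 = 1.95.
V_6 = D_7/(r−g) = 1.95/(0.075−0.017) = 33.6207
P₀ = V_6/(1+r)^6 = 33.6207/(1+0.075)^6 = 21.7849

C$21.78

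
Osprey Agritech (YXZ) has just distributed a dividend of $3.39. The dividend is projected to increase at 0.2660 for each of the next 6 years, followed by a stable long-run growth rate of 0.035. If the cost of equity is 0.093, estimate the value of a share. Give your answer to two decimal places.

$181.18

Two-stage DDM. Project D₁…D_6 at 0.266, terminal growth 0.035, discount at r = 0.093.
D_1 = 4.2917
D_2 = 5.4333
D_3 = 6.8786
D_4 = 8.7083
D_5 = 11.0247
D_6 = 13.9573
Terminal value at t=6: TV = D_7/(r−g) = 14.4458/(0.093−0.035) = 249.0659
P₀ = 4.2917/(1+0.093)^1 + 5.4333/(1+0.093)^2 + 6.8786/(1+0.093)^3 + 8.7083/(1+0.093)^4 + 11.0247/(1+0.093)^5 + 13.9573/(1+0.093)^6 + 249.0659/(1+0.093)^6 = 181.1789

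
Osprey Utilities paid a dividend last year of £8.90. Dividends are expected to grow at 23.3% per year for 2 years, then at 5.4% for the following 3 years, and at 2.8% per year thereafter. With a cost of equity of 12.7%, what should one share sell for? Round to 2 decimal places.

Three-stage DDM. Project D₁…D_5; terminal Gordon value at t=5 with g = 0.028; discount at r = 0.127.
D_1 = 10.9737
D_2 = 13.5306
D_3 = 14.2612
D_4 = 15.0313
D_5 = 15.8430
TV_5 = 16.2866/(0.127−0.028) = 164.5114
P₀ = Σ Dₜ/(1+r)ᵗ + TV_5/(1+r)^5 = 138.8694

£138.87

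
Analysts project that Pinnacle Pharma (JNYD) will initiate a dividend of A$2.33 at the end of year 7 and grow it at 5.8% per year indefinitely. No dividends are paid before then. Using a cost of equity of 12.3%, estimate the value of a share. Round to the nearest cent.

Deferred-dividend DDM. At t=6 the remaining stream is a growing perpetuity with first payment D_7 = 2.33.
V_6 = D_7/(r−g) = 2.33/(0.123−0.058) = 35.8462
P₀ = V_6/(1+r)^6 = 35.8462/(1+0.123)^6 = 17.8716

A$17.87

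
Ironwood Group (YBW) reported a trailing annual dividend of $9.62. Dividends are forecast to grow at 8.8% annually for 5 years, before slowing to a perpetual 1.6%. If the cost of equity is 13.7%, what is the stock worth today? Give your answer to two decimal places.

Two-stage DDM. Project D₁…D_5 at 0.088, terminal growth 0.016, discount at r = 0.137.
D_1 = 10.4666
D_2 = 11.3876
D_3 = 12.3897
D_4 = 13.4800
D_5 = 14.6663
Terminal value at t=5: TV = D_6/(r−g) = 14.9009/(0.137−0.016) = 123.1481
P₀ = 10.4666/(1+0.137)^1 + 11.3876/(1+0.137)^2 + 12.3897/(1+0.137)^3 + 13.4800/(1+0.137)^4 + 14.6663/(1+0.137)^5 + 123.1481/(1+0.137)^5 = 107.0348

$107.03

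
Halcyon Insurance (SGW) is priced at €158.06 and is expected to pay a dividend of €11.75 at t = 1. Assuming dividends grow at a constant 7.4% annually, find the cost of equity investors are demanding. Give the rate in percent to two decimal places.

Rearranging the constant-growth DDM: r = D₁/P₀ + g.
r = 11.7500 / 158.06 + 0.074 = 0.07434 + 0.074 = 0.14834

14.83%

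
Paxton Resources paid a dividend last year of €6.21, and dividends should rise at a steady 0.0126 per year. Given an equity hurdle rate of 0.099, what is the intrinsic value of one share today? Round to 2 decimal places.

Gordon growth model: P₀ = D₁/(r − g). D₁ = 6.21 × (1 + 0.0126) = 6.2882.
P₀ = 6.2882 / (0.099 − 0.0126) = 6.2882 / 0.0864 = 72.7806

€72.78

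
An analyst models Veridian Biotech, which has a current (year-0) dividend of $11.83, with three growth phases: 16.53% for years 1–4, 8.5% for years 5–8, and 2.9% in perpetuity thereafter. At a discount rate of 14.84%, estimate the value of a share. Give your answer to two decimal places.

Three-stage DDM. Project D₁…D_8; terminal Gordon value at t=8 with g = 0.029; discount at r = 0.1484.
D_1 = 13.7855
D_2 = 16.0642
D_3 = 18.7197
D_4 = 21.8140
D_5 = 23.6682
D_6 = 25.6800
D_7 = 27.8628
D_8 = 30.2312
TV_8 = 31.1079/(0.1484−0.029) = 260.5348
P₀ = Σ Dₜ/(1+r)ᵗ + TV_8/(1+r)^8 = 178.8253

$178.83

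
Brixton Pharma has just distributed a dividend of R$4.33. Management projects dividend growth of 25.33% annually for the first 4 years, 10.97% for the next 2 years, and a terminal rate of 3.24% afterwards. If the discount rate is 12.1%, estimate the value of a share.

R$113.65

Three-stage DDM. Project D₁…D_6; terminal Gordon value at t=6 with g = 0.0324; discount at r = 0.121.
D_1 = 5.4268
D_2 = 6.8014
D_3 = 8.5242
D_4 = 10.6834
D_5 = 11.8553
D_6 = 13.1559
TV_6 = 13.5821/(0.121−0.0324) = 153.2969
P₀ = Σ Dₜ/(1+r)ᵗ + TV_6/(1+r)^6 = 113.6467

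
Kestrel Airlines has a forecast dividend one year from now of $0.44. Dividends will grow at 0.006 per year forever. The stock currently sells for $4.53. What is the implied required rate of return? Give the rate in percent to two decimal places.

Rearranging the constant-growth DDM: r = D₁/P₀ + g.
r = 0.4400 / 4.53 + 0.006 = 0.09713 + 0.006 = 0.10313

10.31%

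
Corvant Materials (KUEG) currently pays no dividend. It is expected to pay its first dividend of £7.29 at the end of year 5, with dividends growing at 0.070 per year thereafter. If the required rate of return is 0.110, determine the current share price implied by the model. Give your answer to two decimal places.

£120.05

Deferred-dividend DDM. At t=4 the remaining stream is a growing perpetuity with first payment D_5 = 7.29.
V_4 = D_5/(r−g) = 7.29/(0.11−0.07) = 182.2500
P₀ = V_4/(1+r)^4 = 182.2500/(1+0.11)^4 = 120.0537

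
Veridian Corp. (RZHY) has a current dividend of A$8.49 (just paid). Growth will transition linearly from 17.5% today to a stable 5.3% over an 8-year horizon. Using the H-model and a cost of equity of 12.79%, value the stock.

A$174.67

H-model: P₀ = D₀[(1+g_L) + H(g_S−g_L)]/(r−g_L), with H = 8/2 = 4.
P₀ = 8.49 × [(1+0.053) + 4×(0.175−0.053)] / (0.1279−0.053)
   = 8.49 × 1.5410 / 0.0749 = 174.6741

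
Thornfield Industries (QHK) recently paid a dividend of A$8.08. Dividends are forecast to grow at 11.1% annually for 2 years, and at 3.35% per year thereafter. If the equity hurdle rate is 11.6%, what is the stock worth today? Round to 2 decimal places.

Two-stage DDM. Project D₁…D_2 at 0.111, terminal growth 0.0335, discount at r = 0.116.
D_1 = 8.9769
D_2 = 9.9733
Terminal value at t=2: TV = D_3/(r−g) = 10.3074/(0.116−0.0335) = 124.9384
P₀ = 8.9769/(1+0.116)^1 + 9.9733/(1+0.116)^2 + 124.9384/(1+0.116)^2 = 116.3670

A$116.37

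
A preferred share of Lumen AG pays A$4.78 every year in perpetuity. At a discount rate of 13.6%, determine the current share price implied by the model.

A$35.15

Zero-growth DDM (perpetuity): P₀ = D/r = 4.78 / 0.136 = 35.1471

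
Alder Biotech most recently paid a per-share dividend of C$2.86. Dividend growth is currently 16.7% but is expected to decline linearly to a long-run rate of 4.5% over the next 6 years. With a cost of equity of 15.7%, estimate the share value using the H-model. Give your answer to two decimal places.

H-model: P₀ = D₀[(1+g_L) + H(g_S−g_L)]/(r−g_L), with H = 6/2 = 3.
P₀ = 2.86 × [(1+0.045) + 3×(0.167−0.045)] / (0.157−0.045)
   = 2.86 × 1.4110 / 0.112 = 36.0309

C$36.03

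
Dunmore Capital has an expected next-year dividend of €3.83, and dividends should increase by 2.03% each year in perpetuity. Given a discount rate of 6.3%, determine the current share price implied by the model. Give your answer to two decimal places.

Gordon growth model: P₀ = D₁/(r − g), with D₁ = 3.83 given directly.
P₀ = 3.8300 / (0.063 − 0.0203) = 3.8300 / 0.0427 = 89.6956

€89.70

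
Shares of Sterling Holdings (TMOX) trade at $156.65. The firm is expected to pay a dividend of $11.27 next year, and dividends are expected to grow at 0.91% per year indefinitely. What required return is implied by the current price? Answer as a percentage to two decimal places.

Rearranging the constant-growth DDM: r = D₁/P₀ + g.
r = 11.2700 / 156.65 + 0.0091 = 0.07194 + 0.0091 = 0.08104

8.10%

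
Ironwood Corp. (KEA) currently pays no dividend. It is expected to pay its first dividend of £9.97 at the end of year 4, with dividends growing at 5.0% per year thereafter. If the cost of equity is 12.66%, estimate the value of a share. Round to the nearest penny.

£91.02

Deferred-dividend DDM. At t=3 the remaining stream is a growing perpetuity with first payment D_4 = 9.97.
V_3 = D_4/(r−g) = 9.97/(0.1266−0.05) = 130.1567
P₀ = V_3/(1+r)^3 = 130.1567/(1+0.1266)^3 = 91.0243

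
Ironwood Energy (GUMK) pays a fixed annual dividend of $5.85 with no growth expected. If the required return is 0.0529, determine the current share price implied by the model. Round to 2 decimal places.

$110.59

Zero-growth DDM (perpetuity): P₀ = D/r = 5.85 / 0.0529 = 110.5860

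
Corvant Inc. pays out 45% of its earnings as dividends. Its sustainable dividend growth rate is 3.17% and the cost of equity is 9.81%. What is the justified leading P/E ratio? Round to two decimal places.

6.78

Justified leading P/E = b/(r−g) = 0.45/(0.0981−0.0317) = 6.7771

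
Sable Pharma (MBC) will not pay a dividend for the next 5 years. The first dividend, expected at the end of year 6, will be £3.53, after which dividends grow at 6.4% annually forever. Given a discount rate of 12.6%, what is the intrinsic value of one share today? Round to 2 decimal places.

£31.46

Deferred-dividend DDM. At t=5 the remaining stream is a growing perpetuity with first payment D_6 = 3.53.
V_5 = D_6/(r−g) = 3.53/(0.126−0.064) = 56.9355
P₀ = V_5/(1+r)^5 = 56.9355/(1+0.126)^5 = 31.4551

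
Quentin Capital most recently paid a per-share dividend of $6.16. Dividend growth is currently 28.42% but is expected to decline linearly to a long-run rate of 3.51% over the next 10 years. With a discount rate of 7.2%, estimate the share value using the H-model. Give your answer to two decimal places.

$380.72

H-model: P₀ = D₀[(1+g_L) + H(g_S−g_L)]/(r−g_L), with H = 10/2 = 5.
P₀ = 6.16 × [(1+0.0351) + 5×(0.2842−0.0351)] / (0.072−0.0351)
   = 6.16 × 2.2806 / 0.0369 = 380.7180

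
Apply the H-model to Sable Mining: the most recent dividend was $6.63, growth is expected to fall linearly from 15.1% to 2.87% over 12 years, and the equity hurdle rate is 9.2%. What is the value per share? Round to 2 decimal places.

$184.60

H-model: P₀ = D₀[(1+g_L) + H(g_S−g_L)]/(r−g_L), with H = 12/2 = 6.
P₀ = 6.63 × [(1+0.0287) + 6×(0.151−0.0287)] / (0.092−0.0287)
   = 6.63 × 1.7625 / 0.0633 = 184.6031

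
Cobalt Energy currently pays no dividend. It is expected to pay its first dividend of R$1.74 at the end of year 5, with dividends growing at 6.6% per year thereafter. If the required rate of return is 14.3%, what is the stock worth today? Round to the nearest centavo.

Deferred-dividend DDM. At t=4 the remaining stream is a growing perpetuity with first payment D_5 = 1.74.
V_4 = D_5/(r−g) = 1.74/(0.143−0.066) = 22.5974
P₀ = V_4/(1+r)^4 = 22.5974/(1+0.143)^4 = 13.2396

R$13.24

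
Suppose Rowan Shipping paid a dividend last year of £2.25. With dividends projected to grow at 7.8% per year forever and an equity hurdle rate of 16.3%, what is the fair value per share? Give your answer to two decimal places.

Gordon growth model: P₀ = D₁/(r − g). D₁ = 2.25 × (1 + 0.078) = 2.4255.
P₀ = 2.4255 / (0.163 − 0.078) = 2.4255 / 0.085 = 28.5353

£28.54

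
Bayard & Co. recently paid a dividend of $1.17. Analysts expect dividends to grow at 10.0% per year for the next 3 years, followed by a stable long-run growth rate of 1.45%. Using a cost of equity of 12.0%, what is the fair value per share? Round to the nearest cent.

$14.04

Two-stage DDM. Project D₁…D_3 at 0.1, terminal growth 0.0145, discount at r = 0.12.
D_1 = 1.2870
D_2 = 1.4157
D_3 = 1.5573
Terminal value at t=3: TV = D_4/(r−g) = 1.5799/(0.12−0.0145) = 14.9749
P₀ = 1.2870/(1+0.12)^1 + 1.4157/(1+0.12)^2 + 1.5573/(1+0.12)^3 + 14.9749/(1+0.12)^3 = 14.0450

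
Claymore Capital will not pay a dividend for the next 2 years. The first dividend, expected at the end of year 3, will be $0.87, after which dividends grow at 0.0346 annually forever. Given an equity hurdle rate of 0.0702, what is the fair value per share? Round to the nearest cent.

$21.34

Deferred-dividend DDM. At t=2 the remaining stream is a growing perpetuity with first payment D_3 = 0.87.
V_2 = D_3/(r−g) = 0.87/(0.0702−0.0346) = 24.4382
P₀ = V_2/(1+r)^2 = 24.4382/(1+0.0702)^2 = 21.3373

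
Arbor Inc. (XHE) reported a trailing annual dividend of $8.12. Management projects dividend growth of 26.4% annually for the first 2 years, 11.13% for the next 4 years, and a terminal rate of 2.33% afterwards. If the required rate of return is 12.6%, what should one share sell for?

Three-stage DDM. Project D₁…D_6; terminal Gordon value at t=6 with g = 0.0233; discount at r = 0.126.
D_1 = 10.2637
D_2 = 12.9733
D_3 = 14.4172
D_4 = 16.0219
D_5 = 17.8051
D_6 = 19.7868
TV_6 = 20.2478/(0.126−0.0233) = 197.1551
P₀ = Σ Dₜ/(1+r)ᵗ + TV_6/(1+r)^6 = 155.6918

$155.69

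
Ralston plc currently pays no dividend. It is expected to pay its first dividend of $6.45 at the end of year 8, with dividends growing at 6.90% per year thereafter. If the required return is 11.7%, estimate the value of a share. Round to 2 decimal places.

$61.94

Deferred-dividend DDM. At t=7 the remaining stream is a growing perpetuity with first payment D_8 = 6.45.
V_7 = D_8/(r−g) = 6.45/(0.117−0.069) = 134.3750
P₀ = V_7/(1+r)^7 = 134.3750/(1+0.117)^7 = 61.9364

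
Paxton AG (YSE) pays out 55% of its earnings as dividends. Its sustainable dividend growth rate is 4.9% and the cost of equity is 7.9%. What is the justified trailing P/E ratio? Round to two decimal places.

19.23

Justified trailing P/E = b(1+g)/(r−g) = 0.55×(1+0.049)/(0.079−0.049) = 19.2317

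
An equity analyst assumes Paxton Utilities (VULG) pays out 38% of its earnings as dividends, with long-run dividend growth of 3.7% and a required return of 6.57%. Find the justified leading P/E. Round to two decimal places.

13.24

Justified leading P/E = b/(r−g) = 0.38/(0.0657−0.037) = 13.2404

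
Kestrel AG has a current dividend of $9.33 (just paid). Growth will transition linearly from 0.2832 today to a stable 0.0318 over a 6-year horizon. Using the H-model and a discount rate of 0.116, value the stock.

$197.90

H-model: P₀ = D₀[(1+g_L) + H(g_S−g_L)]/(r−g_L), with H = 6/2 = 3.
P₀ = 9.33 × [(1+0.0318) + 3×(0.2832−0.0318)] / (0.116−0.0318)
   = 9.33 × 1.7860 / 0.0842 = 197.9024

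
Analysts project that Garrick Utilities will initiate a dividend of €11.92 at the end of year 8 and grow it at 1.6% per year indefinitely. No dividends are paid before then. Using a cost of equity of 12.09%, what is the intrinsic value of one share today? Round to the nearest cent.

Deferred-dividend DDM. At t=7 the remaining stream is a growing perpetuity with first payment D_8 = 11.92.
V_7 = D_8/(r−g) = 11.92/(0.1209−0.016) = 113.6320
P₀ = V_7/(1+r)^7 = 113.6320/(1+0.1209)^7 = 51.1132

€51.11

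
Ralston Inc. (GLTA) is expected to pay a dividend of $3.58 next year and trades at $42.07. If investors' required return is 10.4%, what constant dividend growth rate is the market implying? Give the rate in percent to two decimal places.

From P₀ = D₁/(r − g), the implied growth is g = r − D₁/P₀.
g = 0.104 − 3.58/42.07 = 0.104 − 0.08510 = 0.01890

1.89%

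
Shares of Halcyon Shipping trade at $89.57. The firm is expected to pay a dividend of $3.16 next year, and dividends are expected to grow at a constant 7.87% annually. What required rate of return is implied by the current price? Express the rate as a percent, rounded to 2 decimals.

Rearranging the constant-growth DDM: r = D₁/P₀ + g.
r = 3.1600 / 89.57 + 0.0787 = 0.03528 + 0.0787 = 0.11398

11.40%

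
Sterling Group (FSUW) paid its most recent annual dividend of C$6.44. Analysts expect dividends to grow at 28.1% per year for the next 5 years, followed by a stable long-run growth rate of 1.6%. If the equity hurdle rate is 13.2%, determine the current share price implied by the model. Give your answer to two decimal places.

Two-stage DDM. Project D₁…D_5 at 0.281, terminal growth 0.016, discount at r = 0.132.
D_1 = 8.2496
D_2 = 10.5678
D_3 = 13.5373
D_4 = 17.3413
D_5 = 22.2142
Terminal value at t=5: TV = D_6/(r−g) = 22.5697/(0.132−0.016) = 194.5661
P₀ = 8.2496/(1+0.132)^1 + 10.5678/(1+0.132)^2 + 13.5373/(1+0.132)^3 + 17.3413/(1+0.132)^4 + 22.2142/(1+0.132)^5 + 194.5661/(1+0.132)^5 = 152.0518

C$152.05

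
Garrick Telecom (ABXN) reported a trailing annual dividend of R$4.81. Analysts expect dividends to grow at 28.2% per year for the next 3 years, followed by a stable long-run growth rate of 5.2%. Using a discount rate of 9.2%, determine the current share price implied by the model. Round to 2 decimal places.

Two-stage DDM. Project D₁…D_3 at 0.282, terminal growth 0.052, discount at r = 0.092.
D_1 = 6.1664
D_2 = 7.9054
D_3 = 10.1347
Terminal value at t=3: TV = D_4/(r−g) = 10.6617/(0.092−0.052) = 266.5415
P₀ = 6.1664/(1+0.092)^1 + 7.9054/(1+0.092)^2 + 10.1347/(1+0.092)^3 + 266.5415/(1+0.092)^3 = 224.7494

R$224.75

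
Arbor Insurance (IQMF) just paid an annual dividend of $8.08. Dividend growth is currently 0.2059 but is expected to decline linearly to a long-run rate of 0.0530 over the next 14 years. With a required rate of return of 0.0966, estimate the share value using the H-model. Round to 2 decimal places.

$393.49

H-model: P₀ = D₀[(1+g_L) + H(g_S−g_L)]/(r−g_L), with H = 14/2 = 7.
P₀ = 8.08 × [(1+0.053) + 7×(0.2059−0.053)] / (0.0966−0.053)
   = 8.08 × 2.1233 / 0.0436 = 393.4923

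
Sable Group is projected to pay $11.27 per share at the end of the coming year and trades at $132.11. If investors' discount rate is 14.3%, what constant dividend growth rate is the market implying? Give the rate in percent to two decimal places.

From P₀ = D₁/(r − g), the implied growth is g = r − D₁/P₀.
g = 0.143 − 11.27/132.11 = 0.143 − 0.08531 = 0.05769

5.77%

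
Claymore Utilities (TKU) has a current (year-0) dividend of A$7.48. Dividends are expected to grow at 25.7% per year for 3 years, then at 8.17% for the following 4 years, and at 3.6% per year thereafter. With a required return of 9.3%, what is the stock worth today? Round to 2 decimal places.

Three-stage DDM. Project D₁…D_7; terminal Gordon value at t=7 with g = 0.036; discount at r = 0.093.
D_1 = 9.4024
D_2 = 11.8188
D_3 = 14.8562
D_4 = 16.0699
D_5 = 17.3829
D_6 = 18.8030
D_7 = 20.3392
TV_7 = 21.0715/(0.093−0.036) = 369.6746
P₀ = Σ Dₜ/(1+r)ᵗ + TV_7/(1+r)^7 = 272.5899

A$272.59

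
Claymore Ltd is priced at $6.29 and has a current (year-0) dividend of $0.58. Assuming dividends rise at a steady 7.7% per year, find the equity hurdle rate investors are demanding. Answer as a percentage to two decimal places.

Rearranging the constant-growth DDM: r = D₁/P₀ + g.
D₁ = 0.58 × (1 + 0.077) = 0.6247.
r = 0.6247 / 6.29 + 0.077 = 0.09931 + 0.077 = 0.17631

17.63%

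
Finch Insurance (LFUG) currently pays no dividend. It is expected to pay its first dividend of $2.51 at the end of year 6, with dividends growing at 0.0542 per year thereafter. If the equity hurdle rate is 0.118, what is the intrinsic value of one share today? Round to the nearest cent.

Deferred-dividend DDM. At t=5 the remaining stream is a growing perpetuity with first payment D_6 = 2.51.
V_5 = D_6/(r−g) = 2.51/(0.118−0.0542) = 39.3417
P₀ = V_5/(1+r)^5 = 39.3417/(1+0.118)^5 = 22.5239

$22.52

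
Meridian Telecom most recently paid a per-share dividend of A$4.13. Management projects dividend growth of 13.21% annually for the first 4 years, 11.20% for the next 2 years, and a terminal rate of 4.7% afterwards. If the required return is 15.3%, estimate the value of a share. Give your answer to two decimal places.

A$58.32

Three-stage DDM. Project D₁…D_6; terminal Gordon value at t=6 with g = 0.047; discount at r = 0.153.
D_1 = 4.6756
D_2 = 5.2932
D_3 = 5.9925
D_4 = 6.7841
D_5 = 7.5439
D_6 = 8.3888
TV_6 = 8.7831/(0.153−0.047) = 82.8590
P₀ = Σ Dₜ/(1+r)ᵗ + TV_6/(1+r)^6 = 58.3240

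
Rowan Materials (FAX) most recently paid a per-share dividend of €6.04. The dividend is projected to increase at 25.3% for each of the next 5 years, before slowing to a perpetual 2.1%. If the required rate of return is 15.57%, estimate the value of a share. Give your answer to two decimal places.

Two-stage DDM. Project D₁…D_5 at 0.253, terminal growth 0.021, discount at r = 0.1557.
D_1 = 7.5681
D_2 = 9.4829
D_3 = 11.8820
D_4 = 14.8882
D_5 = 18.6549
Terminal value at t=5: TV = D_6/(r−g) = 19.0466/(0.1557−0.021) = 141.4003
P₀ = 7.5681/(1+0.1557)^1 + 9.4829/(1+0.1557)^2 + 11.8820/(1+0.1557)^3 + 14.8882/(1+0.1557)^4 + 18.6549/(1+0.1557)^5 + 141.4003/(1+0.1557)^5 = 107.3242

€107.32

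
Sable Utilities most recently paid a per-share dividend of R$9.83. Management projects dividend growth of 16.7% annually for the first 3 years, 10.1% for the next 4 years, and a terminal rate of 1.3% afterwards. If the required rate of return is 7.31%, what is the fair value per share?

Three-stage DDM. Project D₁…D_7; terminal Gordon value at t=7 with g = 0.013; discount at r = 0.0731.
D_1 = 11.4716
D_2 = 13.3874
D_3 = 15.6231
D_4 = 17.2010
D_5 = 18.9383
D_6 = 20.8511
D_7 = 22.9570
TV_7 = 23.2555/(0.0731−0.013) = 386.9460
P₀ = Σ Dₜ/(1+r)ᵗ + TV_7/(1+r)^7 = 325.0434

R$325.04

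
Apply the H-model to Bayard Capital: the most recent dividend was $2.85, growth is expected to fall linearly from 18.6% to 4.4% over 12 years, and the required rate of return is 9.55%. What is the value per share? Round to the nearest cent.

$104.92

H-model: P₀ = D₀[(1+g_L) + H(g_S−g_L)]/(r−g_L), with H = 12/2 = 6.
P₀ = 2.85 × [(1+0.044) + 6×(0.186−0.044)] / (0.0955−0.044)
   = 2.85 × 1.8960 / 0.0515 = 104.9243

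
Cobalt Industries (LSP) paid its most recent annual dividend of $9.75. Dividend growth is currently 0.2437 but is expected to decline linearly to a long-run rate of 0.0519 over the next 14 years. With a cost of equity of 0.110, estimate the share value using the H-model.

$401.83

H-model: P₀ = D₀[(1+g_L) + H(g_S−g_L)]/(r−g_L), with H = 14/2 = 7.
P₀ = 9.75 × [(1+0.0519) + 7×(0.2437−0.0519)] / (0.11−0.0519)
   = 9.75 × 2.3945 / 0.0581 = 401.8309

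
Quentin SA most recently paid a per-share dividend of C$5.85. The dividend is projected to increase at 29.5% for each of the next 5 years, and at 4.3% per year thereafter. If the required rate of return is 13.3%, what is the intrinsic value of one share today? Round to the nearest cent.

Two-stage DDM. Project D₁…D_5 at 0.295, terminal growth 0.043, discount at r = 0.133.
D_1 = 7.5757
D_2 = 9.8106
D_3 = 12.7047
D_4 = 16.4526
D_5 = 21.3061
Terminal value at t=5: TV = D_6/(r−g) = 22.2223/(0.133−0.043) = 246.9145
P₀ = 7.5757/(1+0.133)^1 + 9.8106/(1+0.133)^2 + 12.7047/(1+0.133)^3 + 16.4526/(1+0.133)^4 + 21.3061/(1+0.133)^5 + 246.9145/(1+0.133)^5 = 176.7107

C$176.71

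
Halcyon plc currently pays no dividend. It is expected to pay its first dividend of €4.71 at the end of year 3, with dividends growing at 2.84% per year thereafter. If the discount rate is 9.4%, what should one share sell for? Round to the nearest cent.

Deferred-dividend DDM. At t=2 the remaining stream is a growing perpetuity with first payment D_3 = 4.71.
V_2 = D_3/(r−g) = 4.71/(0.094−0.0284) = 71.7988
P₀ = V_2/(1+r)^2 = 71.7988/(1+0.094)^2 = 59.9905

€59.99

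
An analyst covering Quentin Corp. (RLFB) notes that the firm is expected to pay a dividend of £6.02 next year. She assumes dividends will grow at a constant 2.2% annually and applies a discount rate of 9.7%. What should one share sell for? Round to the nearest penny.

Gordon growth model: P₀ = D₁/(r − g), with D₁ = 6.02 given directly.
P₀ = 6.0200 / (0.097 − 0.022) = 6.0200 / 0.075 = 80.2667

£80.27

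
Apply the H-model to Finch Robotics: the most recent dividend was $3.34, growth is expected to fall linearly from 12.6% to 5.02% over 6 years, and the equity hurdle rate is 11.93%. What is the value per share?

H-model: P₀ = D₀[(1+g_L) + H(g_S−g_L)]/(r−g_L), with H = 6/2 = 3.
P₀ = 3.34 × [(1+0.0502) + 3×(0.126−0.0502)] / (0.1193−0.0502)
   = 3.34 × 1.2776 / 0.0691 = 61.7537

$61.75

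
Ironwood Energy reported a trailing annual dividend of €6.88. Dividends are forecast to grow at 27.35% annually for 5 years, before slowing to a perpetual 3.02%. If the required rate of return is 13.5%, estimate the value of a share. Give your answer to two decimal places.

Two-stage DDM. Project D₁…D_5 at 0.2735, terminal growth 0.0302, discount at r = 0.135.
D_1 = 8.7617
D_2 = 11.1580
D_3 = 14.2097
D_4 = 18.0961
D_5 = 23.0453
Terminal value at t=5: TV = D_6/(r−g) = 23.7413/(0.135−0.0302) = 226.5392
P₀ = 8.7617/(1+0.135)^1 + 11.1580/(1+0.135)^2 + 14.2097/(1+0.135)^3 + 18.0961/(1+0.135)^4 + 23.0453/(1+0.135)^5 + 226.5392/(1+0.135)^5 = 169.5108

€169.51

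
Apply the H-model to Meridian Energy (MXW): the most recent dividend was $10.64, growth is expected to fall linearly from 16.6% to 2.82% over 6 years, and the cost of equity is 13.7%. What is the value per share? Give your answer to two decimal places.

$140.98

H-model: P₀ = D₀[(1+g_L) + H(g_S−g_L)]/(r−g_L), with H = 6/2 = 3.
P₀ = 10.64 × [(1+0.0282) + 3×(0.166−0.0282)] / (0.137−0.0282)
   = 10.64 × 1.4416 / 0.1088 = 140.9800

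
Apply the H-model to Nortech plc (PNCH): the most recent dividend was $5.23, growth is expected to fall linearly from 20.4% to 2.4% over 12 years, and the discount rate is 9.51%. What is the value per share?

$154.77

H-model: P₀ = D₀[(1+g_L) + H(g_S−g_L)]/(r−g_L), with H = 12/2 = 6.
P₀ = 5.23 × [(1+0.024) + 6×(0.204−0.024)] / (0.0951−0.024)
   = 5.23 × 2.1040 / 0.0711 = 154.7668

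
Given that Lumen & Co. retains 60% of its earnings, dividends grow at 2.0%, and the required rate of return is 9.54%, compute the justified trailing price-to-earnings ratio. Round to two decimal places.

Payout ratio b = 1 − 0.60 = 0.40.
Justified trailing P/E = b(1+g)/(r−g) = 0.40×(1+0.02)/(0.0954−0.02) = 5.4111

5.41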